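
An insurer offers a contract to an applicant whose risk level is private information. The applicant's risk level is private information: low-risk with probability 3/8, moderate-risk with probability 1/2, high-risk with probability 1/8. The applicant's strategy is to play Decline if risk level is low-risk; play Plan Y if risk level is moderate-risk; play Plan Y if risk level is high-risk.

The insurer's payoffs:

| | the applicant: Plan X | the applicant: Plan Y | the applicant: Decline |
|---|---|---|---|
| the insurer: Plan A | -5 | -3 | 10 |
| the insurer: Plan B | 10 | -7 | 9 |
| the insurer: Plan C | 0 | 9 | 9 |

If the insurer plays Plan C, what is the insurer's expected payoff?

Take the expectation over the applicant's risk level, weighting each type's action by its prior probability.
E[Plan C] = 3/8·9 + 1/2·9 + 1/8·9 = 27/8 + 9/2 + 9/8 = 9

9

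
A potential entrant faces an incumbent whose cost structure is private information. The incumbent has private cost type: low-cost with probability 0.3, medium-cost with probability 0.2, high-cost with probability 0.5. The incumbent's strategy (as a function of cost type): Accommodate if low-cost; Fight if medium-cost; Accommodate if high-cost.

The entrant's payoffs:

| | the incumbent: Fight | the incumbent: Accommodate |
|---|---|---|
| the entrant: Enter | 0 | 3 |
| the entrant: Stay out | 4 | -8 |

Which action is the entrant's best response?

E[Enter] = 0.3·(3) + 0.2·(0) + 0.5·(3) = 2.4
E[Stay out] = 0.3·(-8) + 0.2·(4) + 0.5·(-8) = -5.6
Best response: Enter (2.4 is the largest).

Enter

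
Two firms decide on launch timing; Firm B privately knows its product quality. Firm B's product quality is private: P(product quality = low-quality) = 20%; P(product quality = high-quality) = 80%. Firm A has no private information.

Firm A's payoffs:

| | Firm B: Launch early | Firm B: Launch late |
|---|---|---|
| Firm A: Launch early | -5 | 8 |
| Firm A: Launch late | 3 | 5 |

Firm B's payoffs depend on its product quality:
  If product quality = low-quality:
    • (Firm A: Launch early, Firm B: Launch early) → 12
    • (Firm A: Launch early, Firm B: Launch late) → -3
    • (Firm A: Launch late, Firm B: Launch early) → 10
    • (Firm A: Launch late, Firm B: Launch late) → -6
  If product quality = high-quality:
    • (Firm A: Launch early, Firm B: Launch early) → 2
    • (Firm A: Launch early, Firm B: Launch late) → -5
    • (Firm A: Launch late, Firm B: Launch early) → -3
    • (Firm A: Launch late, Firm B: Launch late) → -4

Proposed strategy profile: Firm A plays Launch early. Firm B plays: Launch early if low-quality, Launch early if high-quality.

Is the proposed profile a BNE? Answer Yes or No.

A profile is a BNE iff every type of every player is best-responding given beliefs about the other side.
Firm A plays Launch early: E[Launch early] = 0.2·(-5) + 0.8·(-5) = -5; E[Launch late] = 3. Not best-responding. ✗
Firm B (product quality low-quality), facing Launch early: Launch early gives 12, Launch late gives -3. Proposed Launch early is best. ✓
Firm B (product quality high-quality), facing Launch early: Launch early gives 2, Launch late gives -5. Proposed Launch early is best. ✓

No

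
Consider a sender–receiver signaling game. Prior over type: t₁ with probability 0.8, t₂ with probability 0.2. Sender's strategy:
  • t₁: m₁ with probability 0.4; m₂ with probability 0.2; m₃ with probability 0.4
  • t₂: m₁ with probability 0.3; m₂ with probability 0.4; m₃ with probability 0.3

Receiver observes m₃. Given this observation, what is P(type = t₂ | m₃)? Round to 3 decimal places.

0.158

P(m₃) = 0.8·0.4 + 0.2·0.3 = 0.38
P(t₂ | m₃) = (0.2·0.3) / 0.38 = 0.06 / 0.38 = 0.157895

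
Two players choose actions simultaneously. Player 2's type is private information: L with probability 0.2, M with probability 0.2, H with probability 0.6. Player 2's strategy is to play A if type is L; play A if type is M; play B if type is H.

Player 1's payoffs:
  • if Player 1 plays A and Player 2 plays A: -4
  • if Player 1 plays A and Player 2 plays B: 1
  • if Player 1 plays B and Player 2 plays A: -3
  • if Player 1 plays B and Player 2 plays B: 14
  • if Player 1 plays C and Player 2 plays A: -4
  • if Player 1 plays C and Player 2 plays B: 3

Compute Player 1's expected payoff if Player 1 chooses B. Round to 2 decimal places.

7.20

E[B] = 0.2·(-3) + 0.2·(-3) + 0.6·14 = (-0.6) + (-0.6) + 8.4 = 7.2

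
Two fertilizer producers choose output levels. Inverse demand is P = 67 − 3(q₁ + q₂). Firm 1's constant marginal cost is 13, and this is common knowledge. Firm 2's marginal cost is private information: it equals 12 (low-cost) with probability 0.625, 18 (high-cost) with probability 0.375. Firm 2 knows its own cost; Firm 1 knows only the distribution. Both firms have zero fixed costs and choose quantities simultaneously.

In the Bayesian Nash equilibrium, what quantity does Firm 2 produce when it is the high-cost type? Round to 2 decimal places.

Each type of Firm 2 best-responds to q₁; Firm 1 best-responds to the expected q₂ over Firm 2's types.
Firm 2 with cost c maximizes (67 − 3(q₁+q₂) − c)·q₂, giving q₂(c) = (67 − c − 3q₁)/6.
E[c₂] = 0.625·12 + 0.375·18 = 14.25
Firm 1's FOC against E[q₂] yields q₁ = (67 − 2·13 + E[c₂])/9 = (67 − 26 + 14.25)/9 = 6.13889.
q₂(high-cost) = (67 − 18 − 3·6.13889)/6 = 5.09722.

5.10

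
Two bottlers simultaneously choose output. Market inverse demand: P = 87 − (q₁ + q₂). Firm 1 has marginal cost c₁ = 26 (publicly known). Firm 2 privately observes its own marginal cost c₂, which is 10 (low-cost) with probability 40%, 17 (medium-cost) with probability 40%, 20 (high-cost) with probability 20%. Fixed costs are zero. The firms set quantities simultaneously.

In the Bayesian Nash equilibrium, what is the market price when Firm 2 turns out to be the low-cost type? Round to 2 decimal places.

Each type of Firm 2 best-responds to q₁; Firm 1 best-responds to the expected q₂ over Firm 2's types.
Firm 2 with cost c maximizes (87 − (q₁+q₂) − c)·q₂, giving q₂(c) = (87 − c − q₁)/2.
E[c₂] = 0.4·10 + 0.4·17 + 0.2·20 = 14.8
Firm 1's FOC against E[q₂] yields q₁ = (87 − 2·26 + E[c₂])/3 = (87 − 52 + 14.8)/3 = 16.6.
q₂(low-cost) = 30.2, so P = 87 − (16.6 + 30.2) = 40.2.

40.20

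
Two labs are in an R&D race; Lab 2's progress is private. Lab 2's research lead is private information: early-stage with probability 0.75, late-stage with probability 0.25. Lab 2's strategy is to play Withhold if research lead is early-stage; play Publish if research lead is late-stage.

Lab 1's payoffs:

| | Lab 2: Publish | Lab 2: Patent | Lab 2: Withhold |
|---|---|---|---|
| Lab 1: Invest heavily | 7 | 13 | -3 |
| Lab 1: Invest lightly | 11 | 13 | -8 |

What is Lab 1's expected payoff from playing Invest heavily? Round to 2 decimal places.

Take the expectation over Lab 2's research lead, weighting each type's action by its prior probability.
E[Invest heavily] = 0.75·(-3) + 0.25·7 = (-2.25) + 1.75 = -0.5

-0.50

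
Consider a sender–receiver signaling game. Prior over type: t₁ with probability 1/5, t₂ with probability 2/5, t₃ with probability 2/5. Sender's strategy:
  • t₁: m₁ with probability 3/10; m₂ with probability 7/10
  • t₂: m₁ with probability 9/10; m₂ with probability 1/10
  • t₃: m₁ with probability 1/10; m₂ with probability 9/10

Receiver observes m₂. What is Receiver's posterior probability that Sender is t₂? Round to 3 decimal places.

0.074

P(m₂) = (1/5)·(7/10) + (2/5)·(1/10) + (2/5)·(9/10) = 27/50
P(t₂ | m₂) = ((2/5)·(1/10)) / (27/50) = (1/25) / (27/50) = 2/27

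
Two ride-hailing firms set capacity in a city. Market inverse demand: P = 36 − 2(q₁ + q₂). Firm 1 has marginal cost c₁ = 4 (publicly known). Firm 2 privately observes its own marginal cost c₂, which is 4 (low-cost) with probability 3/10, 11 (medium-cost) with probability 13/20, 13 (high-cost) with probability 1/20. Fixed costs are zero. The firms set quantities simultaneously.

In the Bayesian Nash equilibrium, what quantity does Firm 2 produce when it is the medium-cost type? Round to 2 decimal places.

Type-c best response for Firm 2: q₂(c) = (36 − c)/4 − q₁/2.
Firm 1 maximizes expected profit; its first-order condition is 36 − 4q₁ − 2E[q₂] − 4 = 0.
Substituting E[q₂] and solving: E[c₂] = 9, so q₁ = (36 − 2·4 + 9)/6 = 6.16667.
q₂(medium-cost) = (36 − 11 − 2·6.16667)/4 = 3.16667.

3.17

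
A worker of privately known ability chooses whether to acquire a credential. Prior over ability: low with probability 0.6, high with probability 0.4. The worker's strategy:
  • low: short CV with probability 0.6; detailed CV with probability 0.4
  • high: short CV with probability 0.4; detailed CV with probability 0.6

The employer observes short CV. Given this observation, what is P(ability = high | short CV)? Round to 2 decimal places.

P(short CV) = 0.6·0.6 + 0.4·0.4 = 0.52
P(high | short CV) = (0.4·0.4) / 0.52 = 0.16 / 0.52 = 0.307692

0.31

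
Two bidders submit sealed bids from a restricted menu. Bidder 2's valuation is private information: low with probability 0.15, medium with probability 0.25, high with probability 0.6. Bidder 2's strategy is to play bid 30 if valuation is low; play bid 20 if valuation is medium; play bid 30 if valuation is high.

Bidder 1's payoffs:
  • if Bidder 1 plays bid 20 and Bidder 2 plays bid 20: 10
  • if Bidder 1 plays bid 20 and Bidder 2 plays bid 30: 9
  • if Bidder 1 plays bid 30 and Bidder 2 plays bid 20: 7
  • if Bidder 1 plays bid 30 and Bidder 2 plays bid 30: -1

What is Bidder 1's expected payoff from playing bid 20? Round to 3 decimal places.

E[bid 20] = 0.15·9 + 0.25·10 + 0.6·9 = 1.35 + 2.5 + 5.4 = 9.25

9.250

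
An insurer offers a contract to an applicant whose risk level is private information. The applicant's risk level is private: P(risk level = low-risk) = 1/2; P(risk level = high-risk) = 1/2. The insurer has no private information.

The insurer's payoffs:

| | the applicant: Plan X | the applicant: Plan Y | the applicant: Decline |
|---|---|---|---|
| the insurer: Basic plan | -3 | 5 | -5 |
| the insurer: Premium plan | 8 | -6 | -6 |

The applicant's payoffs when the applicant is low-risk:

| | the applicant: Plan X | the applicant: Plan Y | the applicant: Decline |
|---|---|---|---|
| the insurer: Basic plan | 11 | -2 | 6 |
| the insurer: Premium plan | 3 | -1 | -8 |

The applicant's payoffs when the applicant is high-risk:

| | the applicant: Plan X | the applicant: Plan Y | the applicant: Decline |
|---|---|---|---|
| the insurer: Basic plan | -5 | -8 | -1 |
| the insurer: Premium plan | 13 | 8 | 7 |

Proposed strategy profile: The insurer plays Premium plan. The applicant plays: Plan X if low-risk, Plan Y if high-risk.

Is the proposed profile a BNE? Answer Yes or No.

No

The insurer plays Premium plan: E[Premium plan] = 1/2·(8) + 1/2·(-6) = 1; E[Basic plan] = 1. Best-responding. ✓
The applicant (risk level low-risk), facing Premium plan: Plan X gives 3, Plan Y gives -1, Decline gives -8. Proposed Plan X is best. ✓
The applicant (risk level high-risk), facing Premium plan: Plan X gives 13, Plan Y gives 8, Decline gives 7. Proposed Plan Y is not best — profitable deviation exists. ✗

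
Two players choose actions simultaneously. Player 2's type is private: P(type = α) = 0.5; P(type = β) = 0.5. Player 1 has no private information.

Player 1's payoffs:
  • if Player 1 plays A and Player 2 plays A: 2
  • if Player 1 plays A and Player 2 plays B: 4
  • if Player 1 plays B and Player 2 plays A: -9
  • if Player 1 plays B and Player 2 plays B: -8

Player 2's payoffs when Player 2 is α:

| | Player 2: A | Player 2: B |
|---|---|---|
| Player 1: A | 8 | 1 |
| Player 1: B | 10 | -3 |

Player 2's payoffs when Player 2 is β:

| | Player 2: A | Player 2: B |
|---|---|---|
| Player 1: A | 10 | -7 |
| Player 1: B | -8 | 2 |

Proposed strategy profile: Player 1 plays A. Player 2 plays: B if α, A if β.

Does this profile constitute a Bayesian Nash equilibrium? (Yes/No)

Player 1 plays A: E[A] = 0.5·(4) + 0.5·(2) = 3; E[B] = -8.5. Best-responding. ✓
Player 2 (type α), facing A: A gives 8, B gives 1. Proposed B is not best — profitable deviation exists. ✗
Player 2 (type β), facing A: A gives 10, B gives -7. Proposed A is best. ✓

No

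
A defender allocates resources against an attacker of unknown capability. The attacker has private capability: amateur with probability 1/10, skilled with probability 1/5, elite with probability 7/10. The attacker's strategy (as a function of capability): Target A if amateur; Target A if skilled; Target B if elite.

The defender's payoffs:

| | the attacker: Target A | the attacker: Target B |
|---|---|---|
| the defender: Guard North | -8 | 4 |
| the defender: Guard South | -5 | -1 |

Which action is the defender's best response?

Guard North

Compute the defender's expected payoff for each action, taking the expectation over the attacker's type.
E[Guard North] = 1/10·(-8) + 1/5·(-8) + 7/10·(4) = 2/5
E[Guard South] = 1/10·(-5) + 1/5·(-5) + 7/10·(-1) = -11/5
Best response: Guard North (2/5 is the largest).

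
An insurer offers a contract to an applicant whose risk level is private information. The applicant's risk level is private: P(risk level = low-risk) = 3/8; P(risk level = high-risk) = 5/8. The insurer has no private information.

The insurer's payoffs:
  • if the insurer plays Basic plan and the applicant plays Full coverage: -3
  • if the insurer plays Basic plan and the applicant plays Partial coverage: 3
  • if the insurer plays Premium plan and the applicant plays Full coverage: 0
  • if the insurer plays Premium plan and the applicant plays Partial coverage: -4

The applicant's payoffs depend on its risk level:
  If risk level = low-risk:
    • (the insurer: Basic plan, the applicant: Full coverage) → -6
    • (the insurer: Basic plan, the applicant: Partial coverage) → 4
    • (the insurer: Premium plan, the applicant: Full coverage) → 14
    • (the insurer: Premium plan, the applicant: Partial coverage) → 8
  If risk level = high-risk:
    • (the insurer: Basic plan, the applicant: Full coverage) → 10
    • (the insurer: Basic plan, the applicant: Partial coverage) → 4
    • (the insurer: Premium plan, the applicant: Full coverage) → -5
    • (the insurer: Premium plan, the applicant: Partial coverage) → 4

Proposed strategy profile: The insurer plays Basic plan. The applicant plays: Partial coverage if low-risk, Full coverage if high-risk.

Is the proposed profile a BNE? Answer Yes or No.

The insurer plays Basic plan: E[Basic plan] = 3/8·(3) + 5/8·(-3) = -3/4; E[Premium plan] = -3/2. Best-responding. ✓
The applicant (risk level low-risk), facing Basic plan: Full coverage gives -6, Partial coverage gives 4. Proposed Partial coverage is best. ✓
The applicant (risk level high-risk), facing Basic plan: Full coverage gives 10, Partial coverage gives 4. Proposed Full coverage is best. ✓

Yes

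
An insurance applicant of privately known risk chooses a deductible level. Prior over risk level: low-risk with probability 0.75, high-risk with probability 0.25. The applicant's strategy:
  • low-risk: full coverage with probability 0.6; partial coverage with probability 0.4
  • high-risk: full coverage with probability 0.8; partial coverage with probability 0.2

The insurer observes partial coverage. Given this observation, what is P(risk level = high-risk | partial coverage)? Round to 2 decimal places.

P(partial coverage) = 0.75·0.4 + 0.25·0.2 = 0.35
P(high-risk | partial coverage) = (0.25·0.2) / 0.35 = 0.05 / 0.35 = 0.142857

0.14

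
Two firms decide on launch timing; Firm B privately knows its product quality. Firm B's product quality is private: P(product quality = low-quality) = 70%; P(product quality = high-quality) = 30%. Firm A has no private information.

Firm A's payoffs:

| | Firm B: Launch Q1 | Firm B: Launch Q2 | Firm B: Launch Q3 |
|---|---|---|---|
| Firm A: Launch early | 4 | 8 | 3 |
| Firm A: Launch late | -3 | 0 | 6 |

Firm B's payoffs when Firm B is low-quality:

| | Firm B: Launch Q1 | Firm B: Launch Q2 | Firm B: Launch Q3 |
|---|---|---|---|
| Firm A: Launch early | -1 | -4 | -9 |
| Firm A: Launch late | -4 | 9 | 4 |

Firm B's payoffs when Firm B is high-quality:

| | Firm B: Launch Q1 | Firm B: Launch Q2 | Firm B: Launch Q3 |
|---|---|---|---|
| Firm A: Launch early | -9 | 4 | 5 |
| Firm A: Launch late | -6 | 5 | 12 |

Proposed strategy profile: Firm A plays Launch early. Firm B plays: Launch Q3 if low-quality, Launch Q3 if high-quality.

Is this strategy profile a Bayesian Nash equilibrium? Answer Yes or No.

A profile is a BNE iff every type of every player is best-responding given beliefs about the other side.
Firm A plays Launch early: E[Launch early] = 0.7·(3) + 0.3·(3) = 3; E[Launch late] = 6. Not best-responding. ✗
Firm B (product quality low-quality), facing Launch early: Launch Q1 gives -1, Launch Q2 gives -4, Launch Q3 gives -9. Proposed Launch Q3 is not best — profitable deviation exists. ✗
Firm B (product quality high-quality), facing Launch early: Launch Q1 gives -9, Launch Q2 gives 4, Launch Q3 gives 5. Proposed Launch Q3 is best. ✓

No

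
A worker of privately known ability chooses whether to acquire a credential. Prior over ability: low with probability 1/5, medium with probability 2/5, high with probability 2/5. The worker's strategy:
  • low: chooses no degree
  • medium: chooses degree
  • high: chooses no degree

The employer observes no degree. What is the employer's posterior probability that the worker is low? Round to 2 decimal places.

Apply Bayes' rule using the sender's strategy as the likelihood.
P(no degree) = (1/5)·1 + (2/5)·0 + (2/5)·1 = 3/5
P(low | no degree) = ((1/5)·1) / (3/5) = (1/5) / (3/5) = 1/3

0.33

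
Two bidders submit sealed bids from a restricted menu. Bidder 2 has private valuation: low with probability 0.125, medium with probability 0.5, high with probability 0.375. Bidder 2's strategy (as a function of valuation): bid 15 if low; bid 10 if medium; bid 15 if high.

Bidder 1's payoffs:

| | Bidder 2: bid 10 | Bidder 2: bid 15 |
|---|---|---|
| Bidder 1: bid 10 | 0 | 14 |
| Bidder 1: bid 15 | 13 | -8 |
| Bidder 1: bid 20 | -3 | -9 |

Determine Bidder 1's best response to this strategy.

Compute Bidder 1's expected payoff for each action, taking the expectation over Bidder 2's type.
E[bid 10] = 0.125·(14) + 0.5·(0) + 0.375·(14) = 7
E[bid 15] = 0.125·(-8) + 0.5·(13) + 0.375·(-8) = 2.5
E[bid 20] = 0.125·(-9) + 0.5·(-3) + 0.375·(-9) = -6
Best response: bid 10 (7 is the largest).

bid 10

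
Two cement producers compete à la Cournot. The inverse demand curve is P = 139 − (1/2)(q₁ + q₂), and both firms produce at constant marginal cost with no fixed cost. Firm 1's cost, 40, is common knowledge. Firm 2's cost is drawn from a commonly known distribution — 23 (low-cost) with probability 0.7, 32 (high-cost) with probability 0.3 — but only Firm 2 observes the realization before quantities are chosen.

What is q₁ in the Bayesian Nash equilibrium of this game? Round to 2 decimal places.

Firm 2 with cost c maximizes (139 − (1/2)(q₁+q₂) − c)·q₂, giving q₂(c) = (139 − c − (1/2)q₁).
E[c₂] = 0.7·23 + 0.3·32 = 25.7
Firm 1's FOC against E[q₂] yields q₁ = (139 − 2·40 + E[c₂])/(3/2) = (139 − 80 + 25.7)/(3/2) = 56.4667.

56.47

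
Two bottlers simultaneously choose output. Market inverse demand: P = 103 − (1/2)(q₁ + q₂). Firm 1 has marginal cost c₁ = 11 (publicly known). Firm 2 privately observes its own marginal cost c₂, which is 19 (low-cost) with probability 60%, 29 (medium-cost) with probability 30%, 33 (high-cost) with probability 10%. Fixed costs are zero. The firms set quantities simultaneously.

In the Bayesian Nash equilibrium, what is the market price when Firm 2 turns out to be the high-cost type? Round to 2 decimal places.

50.60

Type-c best response for Firm 2: q₂(c) = (103 − c) − q₁/2.
Firm 1 maximizes expected profit; its first-order condition is 103 − q₁ − (1/2)E[q₂] − 11 = 0.
Substituting E[q₂] and solving: E[c₂] = 23.4, so q₁ = (103 − 2·11 + 23.4)/(3/2) = 69.6.
q₂(high-cost) = 35.2, so P = 103 − (1/2)·(69.6 + 35.2) = 50.6.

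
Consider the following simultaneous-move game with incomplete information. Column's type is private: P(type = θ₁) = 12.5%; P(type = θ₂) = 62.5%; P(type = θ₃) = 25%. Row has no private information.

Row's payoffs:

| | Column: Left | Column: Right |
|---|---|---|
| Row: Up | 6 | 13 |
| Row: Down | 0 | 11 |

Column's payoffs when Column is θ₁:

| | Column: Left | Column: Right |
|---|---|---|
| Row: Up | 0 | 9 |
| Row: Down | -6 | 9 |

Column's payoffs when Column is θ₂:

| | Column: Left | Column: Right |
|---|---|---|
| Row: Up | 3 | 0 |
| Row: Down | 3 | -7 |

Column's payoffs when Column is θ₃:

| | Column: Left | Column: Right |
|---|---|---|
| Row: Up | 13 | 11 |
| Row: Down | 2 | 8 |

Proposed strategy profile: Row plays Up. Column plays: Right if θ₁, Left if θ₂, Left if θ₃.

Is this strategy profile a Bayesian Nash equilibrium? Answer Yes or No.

Row plays Up: E[Up] = 0.125·(13) + 0.625·(6) + 0.25·(6) = 6.875; E[Down] = 1.375. Best-responding. ✓
Column (type θ₁), facing Up: Left gives 0, Right gives 9. Proposed Right is best. ✓
Column (type θ₂), facing Up: Left gives 3, Right gives 0. Proposed Left is best. ✓
Column (type θ₃), facing Up: Left gives 13, Right gives 11. Proposed Left is best. ✓

Yes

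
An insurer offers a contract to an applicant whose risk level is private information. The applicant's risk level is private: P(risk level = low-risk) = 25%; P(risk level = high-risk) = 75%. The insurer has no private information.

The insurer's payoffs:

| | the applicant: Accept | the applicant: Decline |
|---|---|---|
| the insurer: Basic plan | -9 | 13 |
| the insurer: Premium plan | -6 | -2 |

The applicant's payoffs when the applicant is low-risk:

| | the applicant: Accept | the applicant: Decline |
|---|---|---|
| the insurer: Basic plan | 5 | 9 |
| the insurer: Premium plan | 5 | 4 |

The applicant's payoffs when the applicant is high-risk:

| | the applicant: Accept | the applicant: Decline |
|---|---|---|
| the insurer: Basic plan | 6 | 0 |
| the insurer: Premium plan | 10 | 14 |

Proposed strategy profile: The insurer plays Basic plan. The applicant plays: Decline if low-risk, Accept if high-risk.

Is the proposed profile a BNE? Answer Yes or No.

The insurer plays Basic plan: E[Basic plan] = 0.25·(13) + 0.75·(-9) = -3.5; E[Premium plan] = -5. Best-responding. ✓
The applicant (risk level low-risk), facing Basic plan: Accept gives 5, Decline gives 9. Proposed Decline is best. ✓
The applicant (risk level high-risk), facing Basic plan: Accept gives 6, Decline gives 0. Proposed Accept is best. ✓

Yes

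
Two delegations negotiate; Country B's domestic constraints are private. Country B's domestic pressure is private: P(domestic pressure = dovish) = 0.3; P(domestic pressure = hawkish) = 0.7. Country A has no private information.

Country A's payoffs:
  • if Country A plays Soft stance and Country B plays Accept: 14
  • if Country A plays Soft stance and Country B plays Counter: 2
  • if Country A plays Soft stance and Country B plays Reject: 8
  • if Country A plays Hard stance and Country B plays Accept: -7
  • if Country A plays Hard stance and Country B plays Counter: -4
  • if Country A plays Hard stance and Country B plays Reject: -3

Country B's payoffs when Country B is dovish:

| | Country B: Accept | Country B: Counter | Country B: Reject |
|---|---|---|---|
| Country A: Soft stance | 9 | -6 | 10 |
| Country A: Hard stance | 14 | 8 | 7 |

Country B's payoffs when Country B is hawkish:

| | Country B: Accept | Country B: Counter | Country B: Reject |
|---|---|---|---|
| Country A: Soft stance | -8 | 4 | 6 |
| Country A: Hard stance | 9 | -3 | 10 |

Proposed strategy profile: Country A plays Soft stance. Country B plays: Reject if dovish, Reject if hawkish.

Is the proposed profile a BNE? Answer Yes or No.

Yes

A profile is a BNE iff every type of every player is best-responding given beliefs about the other side.
Country A plays Soft stance: E[Soft stance] = 0.3·(8) + 0.7·(8) = 8; E[Hard stance] = -3. Best-responding. ✓
Country B (domestic pressure dovish), facing Soft stance: Accept gives 9, Counter gives -6, Reject gives 10. Proposed Reject is best. ✓
Country B (domestic pressure hawkish), facing Soft stance: Accept gives -8, Counter gives 4, Reject gives 6. Proposed Reject is best. ✓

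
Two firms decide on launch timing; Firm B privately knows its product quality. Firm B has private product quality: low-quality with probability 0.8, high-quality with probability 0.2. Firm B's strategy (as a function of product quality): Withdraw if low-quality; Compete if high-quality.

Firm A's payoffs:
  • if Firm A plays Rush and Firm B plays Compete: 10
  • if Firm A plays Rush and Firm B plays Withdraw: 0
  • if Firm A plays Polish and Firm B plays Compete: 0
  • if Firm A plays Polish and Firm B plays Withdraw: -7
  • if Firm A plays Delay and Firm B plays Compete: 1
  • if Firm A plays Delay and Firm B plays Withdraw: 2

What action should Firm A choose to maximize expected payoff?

Rush

Compute Firm A's expected payoff for each action, taking the expectation over Firm B's type.
E[Rush] = 0.8·(0) + 0.2·(10) = 2
E[Polish] = 0.8·(-7) + 0.2·(0) = -5.6
E[Delay] = 0.8·(2) + 0.2·(1) = 1.8
Best response: Rush (2 is the largest).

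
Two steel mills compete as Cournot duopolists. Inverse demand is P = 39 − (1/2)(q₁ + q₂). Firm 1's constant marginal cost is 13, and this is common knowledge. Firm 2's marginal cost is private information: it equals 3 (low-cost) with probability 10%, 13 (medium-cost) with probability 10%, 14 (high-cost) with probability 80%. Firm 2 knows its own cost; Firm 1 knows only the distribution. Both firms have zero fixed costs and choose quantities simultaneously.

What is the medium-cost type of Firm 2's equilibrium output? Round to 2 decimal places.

Each type of Firm 2 best-responds to q₁; Firm 1 best-responds to the expected q₂ over Firm 2's types.
Firm 2 with cost c maximizes (39 − (1/2)(q₁+q₂) − c)·q₂, giving q₂(c) = (39 − c − (1/2)q₁).
E[c₂] = 0.1·3 + 0.1·13 + 0.8·14 = 12.8
Firm 1's FOC against E[q₂] yields q₁ = (39 − 2·13 + E[c₂])/(3/2) = (39 − 26 + 12.8)/(3/2) = 17.2.
q₂(medium-cost) = (39 − 13 − (1/2)·17.2) = 17.4.

17.40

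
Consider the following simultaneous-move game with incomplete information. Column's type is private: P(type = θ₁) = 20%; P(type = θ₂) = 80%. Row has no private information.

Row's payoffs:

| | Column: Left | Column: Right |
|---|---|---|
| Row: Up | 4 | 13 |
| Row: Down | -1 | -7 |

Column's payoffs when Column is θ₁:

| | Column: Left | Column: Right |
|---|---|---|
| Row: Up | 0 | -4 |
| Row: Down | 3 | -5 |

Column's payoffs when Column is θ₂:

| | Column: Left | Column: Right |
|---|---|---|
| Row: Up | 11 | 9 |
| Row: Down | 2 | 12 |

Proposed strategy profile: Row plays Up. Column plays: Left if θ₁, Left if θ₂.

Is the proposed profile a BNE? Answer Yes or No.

Row plays Up: E[Up] = 0.2·(4) + 0.8·(4) = 4; E[Down] = -1. Best-responding. ✓
Column (type θ₁), facing Up: Left gives 0, Right gives -4. Proposed Left is best. ✓
Column (type θ₂), facing Up: Left gives 11, Right gives 9. Proposed Left is best. ✓

Yes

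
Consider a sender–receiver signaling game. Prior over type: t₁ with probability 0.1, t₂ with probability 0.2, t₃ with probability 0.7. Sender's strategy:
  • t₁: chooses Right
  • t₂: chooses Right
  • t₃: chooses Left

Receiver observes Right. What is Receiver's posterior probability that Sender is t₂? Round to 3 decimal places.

P(Right) = 0.1·1 + 0.2·1 + 0.7·0 = 0.3
P(t₂ | Right) = (0.2·1) / 0.3 = 0.2 / 0.3 = 0.666667

0.667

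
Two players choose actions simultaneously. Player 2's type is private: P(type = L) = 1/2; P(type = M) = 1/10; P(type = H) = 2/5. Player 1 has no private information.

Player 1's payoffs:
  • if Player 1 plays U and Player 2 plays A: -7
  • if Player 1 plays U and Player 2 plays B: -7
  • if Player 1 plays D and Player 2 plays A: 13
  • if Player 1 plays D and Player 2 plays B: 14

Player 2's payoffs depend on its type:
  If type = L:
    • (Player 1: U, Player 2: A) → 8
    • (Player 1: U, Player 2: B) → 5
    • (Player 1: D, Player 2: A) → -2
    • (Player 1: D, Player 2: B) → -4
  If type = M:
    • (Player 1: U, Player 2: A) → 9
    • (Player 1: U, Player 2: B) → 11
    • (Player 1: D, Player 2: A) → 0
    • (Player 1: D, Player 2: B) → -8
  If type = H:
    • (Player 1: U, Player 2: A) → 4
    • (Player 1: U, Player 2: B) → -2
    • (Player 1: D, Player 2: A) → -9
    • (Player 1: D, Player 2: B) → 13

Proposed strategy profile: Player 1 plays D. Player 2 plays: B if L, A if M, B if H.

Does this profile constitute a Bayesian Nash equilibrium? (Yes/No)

Player 1 plays D: E[D] = 1/2·(14) + 1/10·(13) + 2/5·(14) = 139/10; E[U] = -7. Best-responding. ✓
Player 2 (type L), facing D: A gives -2, B gives -4. Proposed B is not best — profitable deviation exists. ✗
Player 2 (type M), facing D: A gives 0, B gives -8. Proposed A is best. ✓
Player 2 (type H), facing D: A gives -9, B gives 13. Proposed B is best. ✓

No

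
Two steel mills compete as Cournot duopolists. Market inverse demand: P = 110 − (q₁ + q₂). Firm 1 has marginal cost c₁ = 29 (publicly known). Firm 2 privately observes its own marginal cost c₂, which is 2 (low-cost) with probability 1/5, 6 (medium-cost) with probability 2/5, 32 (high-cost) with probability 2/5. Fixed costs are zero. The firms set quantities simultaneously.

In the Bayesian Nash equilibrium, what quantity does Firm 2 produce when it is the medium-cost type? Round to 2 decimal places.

40.73

Type-c best response for Firm 2: q₂(c) = (110 − c)/2 − q₁/2.
Firm 1 maximizes expected profit; its first-order condition is 110 − 2q₁ − E[q₂] − 29 = 0.
Substituting E[q₂] and solving: E[c₂] = 15.6, so q₁ = (110 − 2·29 + 15.6)/3 = 22.5333.
q₂(medium-cost) = (110 − 6 − 22.5333)/2 = 40.7333.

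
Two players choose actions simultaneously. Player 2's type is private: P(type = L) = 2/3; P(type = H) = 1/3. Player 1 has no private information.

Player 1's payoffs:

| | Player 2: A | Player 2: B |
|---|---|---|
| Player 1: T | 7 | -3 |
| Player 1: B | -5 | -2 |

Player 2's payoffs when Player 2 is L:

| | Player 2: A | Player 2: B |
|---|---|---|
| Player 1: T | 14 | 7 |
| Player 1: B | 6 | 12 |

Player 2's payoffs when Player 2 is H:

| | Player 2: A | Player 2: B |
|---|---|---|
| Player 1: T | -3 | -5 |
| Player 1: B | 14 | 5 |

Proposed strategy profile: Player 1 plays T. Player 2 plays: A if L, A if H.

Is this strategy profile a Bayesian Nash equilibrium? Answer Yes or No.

Player 1 plays T: E[T] = 2/3·(7) + 1/3·(7) = 7; E[B] = -5. Best-responding. ✓
Player 2 (type L), facing T: A gives 14, B gives 7. Proposed A is best. ✓
Player 2 (type H), facing T: A gives -3, B gives -5. Proposed A is best. ✓

Yes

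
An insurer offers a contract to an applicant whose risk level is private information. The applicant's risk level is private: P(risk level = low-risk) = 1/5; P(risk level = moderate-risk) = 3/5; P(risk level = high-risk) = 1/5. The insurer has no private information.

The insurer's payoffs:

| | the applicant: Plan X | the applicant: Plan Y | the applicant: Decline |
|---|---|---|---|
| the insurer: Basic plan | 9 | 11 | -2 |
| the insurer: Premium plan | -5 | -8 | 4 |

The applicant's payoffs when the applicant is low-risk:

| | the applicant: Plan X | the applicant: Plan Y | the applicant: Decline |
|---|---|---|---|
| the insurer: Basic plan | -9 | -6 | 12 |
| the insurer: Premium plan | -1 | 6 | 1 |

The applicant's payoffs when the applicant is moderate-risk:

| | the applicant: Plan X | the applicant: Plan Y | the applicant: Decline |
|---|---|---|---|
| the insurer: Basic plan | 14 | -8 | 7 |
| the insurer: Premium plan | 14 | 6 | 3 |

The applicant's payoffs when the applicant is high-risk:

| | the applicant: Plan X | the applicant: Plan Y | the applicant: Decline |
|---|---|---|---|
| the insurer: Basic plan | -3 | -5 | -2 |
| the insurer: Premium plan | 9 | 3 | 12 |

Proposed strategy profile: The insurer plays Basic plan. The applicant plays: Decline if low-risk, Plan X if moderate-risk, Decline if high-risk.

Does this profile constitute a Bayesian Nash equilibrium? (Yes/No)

The insurer plays Basic plan: E[Basic plan] = 1/5·(-2) + 3/5·(9) + 1/5·(-2) = 23/5; E[Premium plan] = -7/5. Best-responding. ✓
The applicant (risk level low-risk), facing Basic plan: Plan X gives -9, Plan Y gives -6, Decline gives 12. Proposed Decline is best. ✓
The applicant (risk level moderate-risk), facing Basic plan: Plan X gives 14, Plan Y gives -8, Decline gives 7. Proposed Plan X is best. ✓
The applicant (risk level high-risk), facing Basic plan: Plan X gives -3, Plan Y gives -5, Decline gives -2. Proposed Decline is best. ✓

Yes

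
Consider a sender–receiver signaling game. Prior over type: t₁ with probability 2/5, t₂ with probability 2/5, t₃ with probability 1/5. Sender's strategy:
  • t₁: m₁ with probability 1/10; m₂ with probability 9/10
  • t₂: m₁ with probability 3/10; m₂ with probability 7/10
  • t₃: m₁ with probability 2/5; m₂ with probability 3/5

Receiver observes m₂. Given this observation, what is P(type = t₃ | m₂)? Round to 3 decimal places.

Apply Bayes' rule using the sender's strategy as the likelihood.
P(m₂) = (2/5)·(9/10) + (2/5)·(7/10) + (1/5)·(3/5) = 19/25
P(t₃ | m₂) = ((1/5)·(3/5)) / (19/25) = (3/25) / (19/25) = 3/19

0.158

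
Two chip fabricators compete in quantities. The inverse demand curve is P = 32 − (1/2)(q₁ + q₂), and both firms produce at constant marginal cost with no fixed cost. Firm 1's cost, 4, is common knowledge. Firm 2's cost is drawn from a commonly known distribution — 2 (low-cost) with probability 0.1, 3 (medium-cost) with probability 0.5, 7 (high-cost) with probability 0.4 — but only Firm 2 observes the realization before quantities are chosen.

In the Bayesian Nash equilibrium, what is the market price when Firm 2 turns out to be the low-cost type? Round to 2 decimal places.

Firm 2 with cost c maximizes (32 − (1/2)(q₁+q₂) − c)·q₂, giving q₂(c) = (32 − c − (1/2)q₁).
E[c₂] = 0.1·2 + 0.5·3 + 0.4·7 = 4.5
Firm 1's FOC against E[q₂] yields q₁ = (32 − 2·4 + E[c₂])/(3/2) = (32 − 8 + 4.5)/(3/2) = 19.
q₂(low-cost) = 20.5, so P = 32 − (1/2)·(19 + 20.5) = 12.25.

12.25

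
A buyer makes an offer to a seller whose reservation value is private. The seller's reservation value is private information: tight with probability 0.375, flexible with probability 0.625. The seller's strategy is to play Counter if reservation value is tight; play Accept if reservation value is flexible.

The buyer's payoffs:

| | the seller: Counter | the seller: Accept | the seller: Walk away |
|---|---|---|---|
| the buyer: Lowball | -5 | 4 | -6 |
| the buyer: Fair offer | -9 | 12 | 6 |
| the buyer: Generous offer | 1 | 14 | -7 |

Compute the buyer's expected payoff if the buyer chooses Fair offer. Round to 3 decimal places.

E[Fair offer] = 0.375·(-9) + 0.625·12 = (-3.375) + 7.5 = 4.125

4.125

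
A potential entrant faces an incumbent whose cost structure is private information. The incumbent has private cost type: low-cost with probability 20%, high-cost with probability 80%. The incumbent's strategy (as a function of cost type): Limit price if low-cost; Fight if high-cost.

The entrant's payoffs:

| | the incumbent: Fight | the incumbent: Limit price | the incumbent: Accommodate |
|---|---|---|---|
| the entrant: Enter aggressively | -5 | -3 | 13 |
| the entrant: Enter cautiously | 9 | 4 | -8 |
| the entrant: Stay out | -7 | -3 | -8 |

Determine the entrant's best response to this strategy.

Compute the entrant's expected payoff for each action, taking the expectation over the incumbent's type.
E[Enter aggressively] = 0.2·(-3) + 0.8·(-5) = -4.6
E[Enter cautiously] = 0.2·(4) + 0.8·(9) = 8
E[Stay out] = 0.2·(-3) + 0.8·(-7) = -6.2
Best response: Enter cautiously (8 is the largest).

Enter cautiously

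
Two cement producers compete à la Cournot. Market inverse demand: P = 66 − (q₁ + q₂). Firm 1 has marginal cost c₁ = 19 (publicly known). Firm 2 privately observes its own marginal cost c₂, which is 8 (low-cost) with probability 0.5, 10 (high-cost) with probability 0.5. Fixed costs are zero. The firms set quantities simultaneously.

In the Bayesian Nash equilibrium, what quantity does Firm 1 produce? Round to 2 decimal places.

Firm 2 with cost c maximizes (66 − (q₁+q₂) − c)·q₂, giving q₂(c) = (66 − c − q₁)/2.
E[c₂] = 0.5·8 + 0.5·10 = 9
Firm 1's FOC against E[q₂] yields q₁ = (66 − 2·19 + E[c₂])/3 = (66 − 38 + 9)/3 = 12.3333.

12.33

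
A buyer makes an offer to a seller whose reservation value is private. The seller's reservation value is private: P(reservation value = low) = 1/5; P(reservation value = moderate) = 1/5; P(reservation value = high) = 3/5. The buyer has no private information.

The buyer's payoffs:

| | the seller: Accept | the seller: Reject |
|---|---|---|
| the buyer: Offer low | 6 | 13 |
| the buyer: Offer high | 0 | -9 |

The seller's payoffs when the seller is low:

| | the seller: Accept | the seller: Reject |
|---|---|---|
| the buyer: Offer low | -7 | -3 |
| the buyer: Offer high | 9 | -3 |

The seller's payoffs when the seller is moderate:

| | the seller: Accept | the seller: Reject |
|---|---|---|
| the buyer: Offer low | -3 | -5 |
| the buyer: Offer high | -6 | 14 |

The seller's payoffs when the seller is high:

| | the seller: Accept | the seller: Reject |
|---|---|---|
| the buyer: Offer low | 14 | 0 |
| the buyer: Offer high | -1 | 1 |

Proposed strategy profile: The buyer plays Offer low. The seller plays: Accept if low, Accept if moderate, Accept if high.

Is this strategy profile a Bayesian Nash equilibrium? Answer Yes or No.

No

A profile is a BNE iff every type of every player is best-responding given beliefs about the other side.
The buyer plays Offer low: E[Offer low] = 1/5·(6) + 1/5·(6) + 3/5·(6) = 6; E[Offer high] = 0. Best-responding. ✓
The seller (reservation value low), facing Offer low: Accept gives -7, Reject gives -3. Proposed Accept is not best — profitable deviation exists. ✗
The seller (reservation value moderate), facing Offer low: Accept gives -3, Reject gives -5. Proposed Accept is best. ✓
The seller (reservation value high), facing Offer low: Accept gives 14, Reject gives 0. Proposed Accept is best. ✓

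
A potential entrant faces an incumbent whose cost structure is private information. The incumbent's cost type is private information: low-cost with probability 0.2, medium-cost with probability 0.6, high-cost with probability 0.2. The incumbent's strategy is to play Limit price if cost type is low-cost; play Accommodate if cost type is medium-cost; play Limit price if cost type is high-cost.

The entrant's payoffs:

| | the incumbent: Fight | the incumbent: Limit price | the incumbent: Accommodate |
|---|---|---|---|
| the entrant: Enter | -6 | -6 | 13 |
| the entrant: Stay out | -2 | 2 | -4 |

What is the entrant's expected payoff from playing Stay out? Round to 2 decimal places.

E[Stay out] = 0.2·2 + 0.6·(-4) + 0.2·2 = 0.4 + (-2.4) + 0.4 = -1.6

-1.60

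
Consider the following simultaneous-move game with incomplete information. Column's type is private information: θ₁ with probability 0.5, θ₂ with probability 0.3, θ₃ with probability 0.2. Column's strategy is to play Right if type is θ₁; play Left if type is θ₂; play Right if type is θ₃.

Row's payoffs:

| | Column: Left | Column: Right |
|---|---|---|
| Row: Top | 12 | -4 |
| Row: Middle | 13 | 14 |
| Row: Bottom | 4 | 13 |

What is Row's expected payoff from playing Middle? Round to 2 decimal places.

13.70

E[Middle] = 0.5·14 + 0.3·13 + 0.2·14 = 7 + 3.9 + 2.8 = 13.7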